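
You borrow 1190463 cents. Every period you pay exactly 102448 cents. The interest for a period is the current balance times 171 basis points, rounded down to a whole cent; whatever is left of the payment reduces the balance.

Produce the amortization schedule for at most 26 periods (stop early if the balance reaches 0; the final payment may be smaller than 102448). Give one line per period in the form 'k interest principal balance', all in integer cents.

1 20356 82092 1108371
2 18953 83495 1024876
3 17525 84923 939953
4 16073 86375 853578
5 14596 87852 765726
6 13093 89355 676371
7 11565 90883 585488
8 10011 92437 493051
9 8431 94017 399034
10 6823 95625 303409
11 5188 97260 206149
12 3525 98923 107226
13 1833 100615 6611
14 113 6611 0

1. interest=⌊1190463·171/10000⌋=20356; principal=102448-20356=82092; balance=1190463-82092=1108371
2. interest=⌊1108371·171/10000⌋=18953; principal=102448-18953=83495; balance=1108371-83495=1024876
3. interest=⌊1024876·171/10000⌋=17525; principal=102448-17525=84923; balance=1024876-84923=939953
4. interest=⌊939953·171/10000⌋=16073; principal=102448-16073=86375; balance=939953-86375=853578
5. interest=⌊853578·171/10000⌋=14596; principal=102448-14596=87852; balance=853578-87852=765726
6. interest=⌊765726·171/10000⌋=13093; principal=102448-13093=89355; balance=765726-89355=676371
7. interest=⌊676371·171/10000⌋=11565; principal=102448-11565=90883; balance=676371-90883=585488
8. interest=⌊585488·171/10000⌋=10011; principal=102448-10011=92437; balance=585488-92437=493051
9. interest=⌊493051·171/10000⌋=8431; principal=102448-8431=94017; balance=493051-94017=399034
10. interest=⌊399034·171/10000⌋=6823; principal=102448-6823=95625; balance=399034-95625=303409
11. interest=⌊303409·171/10000⌋=5188; principal=102448-5188=97260; balance=303409-97260=206149
12. interest=⌊206149·171/10000⌋=3525; principal=102448-3525=98923; balance=206149-98923=107226
13. interest=⌊107226·171/10000⌋=1833; principal=102448-1833=100615; balance=107226-100615=6611
14. interest=⌊6611·171/10000⌋=113; principal=min(102448-113,6611)=6611; balance=6611-6611=0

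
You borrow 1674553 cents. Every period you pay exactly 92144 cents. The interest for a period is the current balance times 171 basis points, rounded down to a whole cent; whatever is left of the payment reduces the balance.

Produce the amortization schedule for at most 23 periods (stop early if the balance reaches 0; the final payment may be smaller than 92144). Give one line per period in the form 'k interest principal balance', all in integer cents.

1. interest=⌊1674553·171/10000⌋=28634; principal=92144-28634=63510; balance=1674553-63510=1611043
2. interest=⌊1611043·171/10000⌋=27548; principal=92144-27548=64596; balance=1611043-64596=1546447
3. interest=⌊1546447·171/10000⌋=26444; principal=92144-26444=65700; balance=1546447-65700=1480747
4. interest=⌊1480747·171/10000⌋=25320; principal=92144-25320=66824; balance=1480747-66824=1413923
5. interest=⌊1413923·171/10000⌋=24178; principal=92144-24178=67966; balance=1413923-67966=1345957
6. interest=⌊1345957·171/10000⌋=23015; principal=92144-23015=69129; balance=1345957-69129=1276828
7. interest=⌊1276828·171/10000⌋=21833; principal=92144-21833=70311; balance=1276828-70311=1206517
8. interest=⌊1206517·171/10000⌋=20631; principal=92144-20631=71513; balance=1206517-71513=1135004
9. interest=⌊1135004·171/10000⌋=19408; principal=92144-19408=72736; balance=1135004-72736=1062268
10. interest=⌊1062268·171/10000⌋=18164; principal=92144-18164=73980; balance=1062268-73980=988288
11. interest=⌊988288·171/10000⌋=16899; principal=92144-16899=75245; balance=988288-75245=913043
12. interest=⌊913043·171/10000⌋=15613; principal=92144-15613=76531; balance=913043-76531=836512
13. interest=⌊836512·171/10000⌋=14304; principal=92144-14304=77840; balance=836512-77840=758672
14. interest=⌊758672·171/10000⌋=12973; principal=92144-12973=79171; balance=758672-79171=679501
15. interest=⌊679501·171/10000⌋=11619; principal=92144-11619=80525; balance=679501-80525=598976
16. interest=⌊598976·171/10000⌋=10242; principal=92144-10242=81902; balance=598976-81902=517074
17. interest=⌊517074·171/10000⌋=8841; principal=92144-8841=83303; balance=517074-83303=433771
18. interest=⌊433771·171/10000⌋=7417; principal=92144-7417=84727; balance=433771-84727=349044
19. interest=⌊349044·171/10000⌋=5968; principal=92144-5968=86176; balance=349044-86176=262868
20. interest=⌊262868·171/10000⌋=4495; principal=92144-4495=87649; balance=262868-87649=175219
21. interest=⌊175219·171/10000⌋=2996; principal=92144-2996=89148; balance=175219-89148=86071
22. interest=⌊86071·171/10000⌋=1471; principal=min(92144-1471,86071)=86071; balance=86071-86071=0

1 28634 63510 1611043
2 27548 64596 1546447
3 26444 65700 1480747
4 25320 66824 1413923
5 24178 67966 1345957
6 23015 69129 1276828
7 21833 70311 1206517
8 20631 71513 1135004
9 19408 72736 1062268
10 18164 73980 988288
11 16899 75245 913043
12 15613 76531 836512
13 14304 77840 758672
14 12973 79171 679501
15 11619 80525 598976
16 10242 81902 517074
17 8841 83303 433771
18 7417 84727 349044
19 5968 86176 262868
20 4495 87649 175219
21 2996 89148 86071
22 1471 86071 0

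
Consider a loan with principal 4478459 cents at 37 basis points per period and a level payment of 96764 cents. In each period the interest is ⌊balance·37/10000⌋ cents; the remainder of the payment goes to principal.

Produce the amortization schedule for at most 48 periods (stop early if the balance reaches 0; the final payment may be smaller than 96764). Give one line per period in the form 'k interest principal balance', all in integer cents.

1. interest=⌊4478459·37/10000⌋=16570; principal=96764-16570=80194; balance=4478459-80194=4398265
2. interest=⌊4398265·37/10000⌋=16273; principal=96764-16273=80491; balance=4398265-80491=4317774
3. interest=⌊4317774·37/10000⌋=15975; principal=96764-15975=80789; balance=4317774-80789=4236985
4. interest=⌊4236985·37/10000⌋=15676; principal=96764-15676=81088; balance=4236985-81088=4155897
5. interest=⌊4155897·37/10000⌋=15376; principal=96764-15376=81388; balance=4155897-81388=4074509
6. interest=⌊4074509·37/10000⌋=15075; principal=96764-15075=81689; balance=4074509-81689=3992820
7. interest=⌊3992820·37/10000⌋=14773; principal=96764-14773=81991; balance=3992820-81991=3910829
8. interest=⌊3910829·37/10000⌋=14470; principal=96764-14470=82294; balance=3910829-82294=3828535
9. interest=⌊3828535·37/10000⌋=14165; principal=96764-14165=82599; balance=3828535-82599=3745936
10. interest=⌊3745936·37/10000⌋=13859; principal=96764-13859=82905; balance=3745936-82905=3663031
11. interest=⌊3663031·37/10000⌋=13553; principal=96764-13553=83211; balance=3663031-83211=3579820
12. interest=⌊3579820·37/10000⌋=13245; principal=96764-13245=83519; balance=3579820-83519=3496301
13. interest=⌊3496301·37/10000⌋=12936; principal=96764-12936=83828; balance=3496301-83828=3412473
14. interest=⌊3412473·37/10000⌋=12626; principal=96764-12626=84138; balance=3412473-84138=3328335
15. interest=⌊3328335·37/10000⌋=12314; principal=96764-12314=84450; balance=3328335-84450=3243885
16. interest=⌊3243885·37/10000⌋=12002; principal=96764-12002=84762; balance=3243885-84762=3159123
17. interest=⌊3159123·37/10000⌋=11688; principal=96764-11688=85076; balance=3159123-85076=3074047
18. interest=⌊3074047·37/10000⌋=11373; principal=96764-11373=85391; balance=3074047-85391=2988656
19. interest=⌊2988656·37/10000⌋=11058; principal=96764-11058=85706; balance=2988656-85706=2902950
20. interest=⌊2902950·37/10000⌋=10740; principal=96764-10740=86024; balance=2902950-86024=2816926
21. interest=⌊2816926·37/10000⌋=10422; principal=96764-10422=86342; balance=2816926-86342=2730584
22. interest=⌊2730584·37/10000⌋=10103; principal=96764-10103=86661; balance=2730584-86661=2643923
23. interest=⌊2643923·37/10000⌋=9782; principal=96764-9782=86982; balance=2643923-86982=2556941
24. interest=⌊2556941·37/10000⌋=9460; principal=96764-9460=87304; balance=2556941-87304=2469637
25. interest=⌊2469637·37/10000⌋=9137; principal=96764-9137=87627; balance=2469637-87627=2382010
26. interest=⌊2382010·37/10000⌋=8813; principal=96764-8813=87951; balance=2382010-87951=2294059
27. interest=⌊2294059·37/10000⌋=8488; principal=96764-8488=88276; balance=2294059-88276=2205783
28. interest=⌊2205783·37/10000⌋=8161; principal=96764-8161=88603; balance=2205783-88603=2117180
29. interest=⌊2117180·37/10000⌋=7833; principal=96764-7833=88931; balance=2117180-88931=2028249
30. interest=⌊2028249·37/10000⌋=7504; principal=96764-7504=89260; balance=2028249-89260=1938989
31. interest=⌊1938989·37/10000⌋=7174; principal=96764-7174=89590; balance=1938989-89590=1849399
32. interest=⌊1849399·37/10000⌋=6842; principal=96764-6842=89922; balance=1849399-89922=1759477
33. interest=⌊1759477·37/10000⌋=6510; principal=96764-6510=90254; balance=1759477-90254=1669223
34. interest=⌊1669223·37/10000⌋=6176; principal=96764-6176=90588; balance=1669223-90588=1578635
35. interest=⌊1578635·37/10000⌋=5840; principal=96764-5840=90924; balance=1578635-90924=1487711
36. interest=⌊1487711·37/10000⌋=5504; principal=96764-5504=91260; balance=1487711-91260=1396451
37. interest=⌊1396451·37/10000⌋=5166; principal=96764-5166=91598; balance=1396451-91598=1304853
38. interest=⌊1304853·37/10000⌋=4827; principal=96764-4827=91937; balance=1304853-91937=1212916
39. interest=⌊1212916·37/10000⌋=4487; principal=96764-4487=92277; balance=1212916-92277=1120639
40. interest=⌊1120639·37/10000⌋=4146; principal=96764-4146=92618; balance=1120639-92618=1028021
41. interest=⌊1028021·37/10000⌋=3803; principal=96764-3803=92961; balance=1028021-92961=935060
42. interest=⌊935060·37/10000⌋=3459; principal=96764-3459=93305; balance=935060-93305=841755
43. interest=⌊841755·37/10000⌋=3114; principal=96764-3114=93650; balance=841755-93650=748105
44. interest=⌊748105·37/10000⌋=2767; principal=96764-2767=93997; balance=748105-93997=654108
45. interest=⌊654108·37/10000⌋=2420; principal=96764-2420=94344; balance=654108-94344=559764
46. interest=⌊559764·37/10000⌋=2071; principal=96764-2071=94693; balance=559764-94693=465071
47. interest=⌊465071·37/10000⌋=1720; principal=96764-1720=95044; balance=465071-95044=370027
48. interest=⌊370027·37/10000⌋=1369; principal=96764-1369=95395; balance=370027-95395=274632

1 16570 80194 4398265
2 16273 80491 4317774
3 15975 80789 4236985
4 15676 81088 4155897
5 15376 81388 4074509
6 15075 81689 3992820
7 14773 81991 3910829
8 14470 82294 3828535
9 14165 82599 3745936
10 13859 82905 3663031
11 13553 83211 3579820
12 13245 83519 3496301
13 12936 83828 3412473
14 12626 84138 3328335
15 12314 84450 3243885
16 12002 84762 3159123
17 11688 85076 3074047
18 11373 85391 2988656
19 11058 85706 2902950
20 10740 86024 2816926
21 10422 86342 2730584
22 10103 86661 2643923
23 9782 86982 2556941
24 9460 87304 2469637
25 9137 87627 2382010
26 8813 87951 2294059
27 8488 88276 2205783
28 8161 88603 2117180
29 7833 88931 2028249
30 7504 89260 1938989
31 7174 89590 1849399
32 6842 89922 1759477
33 6510 90254 1669223
34 6176 90588 1578635
35 5840 90924 1487711
36 5504 91260 1396451
37 5166 91598 1304853
38 4827 91937 1212916
39 4487 92277 1120639
40 4146 92618 1028021
41 3803 92961 935060
42 3459 93305 841755
43 3114 93650 748105
44 2767 93997 654108
45 2420 94344 559764
46 2071 94693 465071
47 1720 95044 370027
48 1369 95395 274632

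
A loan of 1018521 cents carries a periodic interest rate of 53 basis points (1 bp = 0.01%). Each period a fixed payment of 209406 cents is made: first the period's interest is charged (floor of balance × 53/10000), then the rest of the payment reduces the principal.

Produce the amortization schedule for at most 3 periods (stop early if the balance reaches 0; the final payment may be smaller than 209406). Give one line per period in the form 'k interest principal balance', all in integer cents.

1 5398 204008 814513
2 4316 205090 609423
3 3229 206177 403246

1. interest=⌊1018521·53/10000⌋=5398; principal=209406-5398=204008; balance=1018521-204008=814513
2. interest=⌊814513·53/10000⌋=4316; principal=209406-4316=205090; balance=814513-205090=609423
3. interest=⌊609423·53/10000⌋=3229; principal=209406-3229=206177; balance=609423-206177=403246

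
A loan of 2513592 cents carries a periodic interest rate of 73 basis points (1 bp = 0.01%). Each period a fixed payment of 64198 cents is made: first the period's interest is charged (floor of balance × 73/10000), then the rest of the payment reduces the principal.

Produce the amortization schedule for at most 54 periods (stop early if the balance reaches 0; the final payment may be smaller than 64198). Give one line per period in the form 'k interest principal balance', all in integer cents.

1 18349 45849 2467743
2 18014 46184 2421559
3 17677 46521 2375038
4 17337 46861 2328177
5 16995 47203 2280974
6 16651 47547 2233427
7 16304 47894 2185533
8 15954 48244 2137289
9 15602 48596 2088693
10 15247 48951 2039742
11 14890 49308 1990434
12 14530 49668 1940766
13 14167 50031 1890735
14 13802 50396 1840339
15 13434 50764 1789575
16 13063 51135 1738440
17 12690 51508 1686932
18 12314 51884 1635048
19 11935 52263 1582785
20 11554 52644 1530141
21 11170 53028 1477113
22 10782 53416 1423697
23 10392 53806 1369891
24 10000 54198 1315693
25 9604 54594 1261099
26 9206 54992 1206107
27 8804 55394 1150713
28 8400 55798 1094915
29 7992 56206 1038709
30 7582 56616 982093
31 7169 57029 925064
32 6752 57446 867618
33 6333 57865 809753
34 5911 58287 751466
35 5485 58713 692753
36 5057 59141 633612
37 4625 59573 574039
38 4190 60008 514031
39 3752 60446 453585
40 3311 60887 392698
41 2866 61332 331366
42 2418 61780 269586
43 1967 62231 207355
44 1513 62685 144670
45 1056 63142 81528
46 595 63603 17925
47 130 17925 0

1. interest=⌊2513592·73/10000⌋=18349; principal=64198-18349=45849; balance=2513592-45849=2467743
2. interest=⌊2467743·73/10000⌋=18014; principal=64198-18014=46184; balance=2467743-46184=2421559
3. interest=⌊2421559·73/10000⌋=17677; principal=64198-17677=46521; balance=2421559-46521=2375038
4. interest=⌊2375038·73/10000⌋=17337; principal=64198-17337=46861; balance=2375038-46861=2328177
5. interest=⌊2328177·73/10000⌋=16995; principal=64198-16995=47203; balance=2328177-47203=2280974
6. interest=⌊2280974·73/10000⌋=16651; principal=64198-16651=47547; balance=2280974-47547=2233427
7. interest=⌊2233427·73/10000⌋=16304; principal=64198-16304=47894; balance=2233427-47894=2185533
8. interest=⌊2185533·73/10000⌋=15954; principal=64198-15954=48244; balance=2185533-48244=2137289
9. interest=⌊2137289·73/10000⌋=15602; principal=64198-15602=48596; balance=2137289-48596=2088693
10. interest=⌊2088693·73/10000⌋=15247; principal=64198-15247=48951; balance=2088693-48951=2039742
11. interest=⌊2039742·73/10000⌋=14890; principal=64198-14890=49308; balance=2039742-49308=1990434
12. interest=⌊1990434·73/10000⌋=14530; principal=64198-14530=49668; balance=1990434-49668=1940766
13. interest=⌊1940766·73/10000⌋=14167; principal=64198-14167=50031; balance=1940766-50031=1890735
14. interest=⌊1890735·73/10000⌋=13802; principal=64198-13802=50396; balance=1890735-50396=1840339
15. interest=⌊1840339·73/10000⌋=13434; principal=64198-13434=50764; balance=1840339-50764=1789575
16. interest=⌊1789575·73/10000⌋=13063; principal=64198-13063=51135; balance=1789575-51135=1738440
17. interest=⌊1738440·73/10000⌋=12690; principal=64198-12690=51508; balance=1738440-51508=1686932
18. interest=⌊1686932·73/10000⌋=12314; principal=64198-12314=51884; balance=1686932-51884=1635048
19. interest=⌊1635048·73/10000⌋=11935; principal=64198-11935=52263; balance=1635048-52263=1582785
20. interest=⌊1582785·73/10000⌋=11554; principal=64198-11554=52644; balance=1582785-52644=1530141
21. interest=⌊1530141·73/10000⌋=11170; principal=64198-11170=53028; balance=1530141-53028=1477113
22. interest=⌊1477113·73/10000⌋=10782; principal=64198-10782=53416; balance=1477113-53416=1423697
23. interest=⌊1423697·73/10000⌋=10392; principal=64198-10392=53806; balance=1423697-53806=1369891
24. interest=⌊1369891·73/10000⌋=10000; principal=64198-10000=54198; balance=1369891-54198=1315693
25. interest=⌊1315693·73/10000⌋=9604; principal=64198-9604=54594; balance=1315693-54594=1261099
26. interest=⌊1261099·73/10000⌋=9206; principal=64198-9206=54992; balance=1261099-54992=1206107
27. interest=⌊1206107·73/10000⌋=8804; principal=64198-8804=55394; balance=1206107-55394=1150713
28. interest=⌊1150713·73/10000⌋=8400; principal=64198-8400=55798; balance=1150713-55798=1094915
29. interest=⌊1094915·73/10000⌋=7992; principal=64198-7992=56206; balance=1094915-56206=1038709
30. interest=⌊1038709·73/10000⌋=7582; principal=64198-7582=56616; balance=1038709-56616=982093
31. interest=⌊982093·73/10000⌋=7169; principal=64198-7169=57029; balance=982093-57029=925064
32. interest=⌊925064·73/10000⌋=6752; principal=64198-6752=57446; balance=925064-57446=867618
33. interest=⌊867618·73/10000⌋=6333; principal=64198-6333=57865; balance=867618-57865=809753
34. interest=⌊809753·73/10000⌋=5911; principal=64198-5911=58287; balance=809753-58287=751466
35. interest=⌊751466·73/10000⌋=5485; principal=64198-5485=58713; balance=751466-58713=692753
36. interest=⌊692753·73/10000⌋=5057; principal=64198-5057=59141; balance=692753-59141=633612
37. interest=⌊633612·73/10000⌋=4625; principal=64198-4625=59573; balance=633612-59573=574039
38. interest=⌊574039·73/10000⌋=4190; principal=64198-4190=60008; balance=574039-60008=514031
39. interest=⌊514031·73/10000⌋=3752; principal=64198-3752=60446; balance=514031-60446=453585
40. interest=⌊453585·73/10000⌋=3311; principal=64198-3311=60887; balance=453585-60887=392698
41. interest=⌊392698·73/10000⌋=2866; principal=64198-2866=61332; balance=392698-61332=331366
42. interest=⌊331366·73/10000⌋=2418; principal=64198-2418=61780; balance=331366-61780=269586
43. interest=⌊269586·73/10000⌋=1967; principal=64198-1967=62231; balance=269586-62231=207355
44. interest=⌊207355·73/10000⌋=1513; principal=64198-1513=62685; balance=207355-62685=144670
45. interest=⌊144670·73/10000⌋=1056; principal=64198-1056=63142; balance=144670-63142=81528
46. interest=⌊81528·73/10000⌋=595; principal=64198-595=63603; balance=81528-63603=17925
47. interest=⌊17925·73/10000⌋=130; principal=min(64198-130,17925)=17925; balance=17925-17925=0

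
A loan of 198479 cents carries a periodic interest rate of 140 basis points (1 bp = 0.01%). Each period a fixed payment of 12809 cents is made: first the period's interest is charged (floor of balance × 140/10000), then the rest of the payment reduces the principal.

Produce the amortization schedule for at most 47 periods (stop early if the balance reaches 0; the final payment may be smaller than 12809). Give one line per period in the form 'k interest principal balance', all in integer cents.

1. interest=⌊198479·140/10000⌋=2778; principal=12809-2778=10031; balance=198479-10031=188448
2. interest=⌊188448·140/10000⌋=2638; principal=12809-2638=10171; balance=188448-10171=178277
3. interest=⌊178277·140/10000⌋=2495; principal=12809-2495=10314; balance=178277-10314=167963
4. interest=⌊167963·140/10000⌋=2351; principal=12809-2351=10458; balance=167963-10458=157505
5. interest=⌊157505·140/10000⌋=2205; principal=12809-2205=10604; balance=157505-10604=146901
6. interest=⌊146901·140/10000⌋=2056; principal=12809-2056=10753; balance=146901-10753=136148
7. interest=⌊136148·140/10000⌋=1906; principal=12809-1906=10903; balance=136148-10903=125245
8. interest=⌊125245·140/10000⌋=1753; principal=12809-1753=11056; balance=125245-11056=114189
9. interest=⌊114189·140/10000⌋=1598; principal=12809-1598=11211; balance=114189-11211=102978
10. interest=⌊102978·140/10000⌋=1441; principal=12809-1441=11368; balance=102978-11368=91610
11. interest=⌊91610·140/10000⌋=1282; principal=12809-1282=11527; balance=91610-11527=80083
12. interest=⌊80083·140/10000⌋=1121; principal=12809-1121=11688; balance=80083-11688=68395
13. interest=⌊68395·140/10000⌋=957; principal=12809-957=11852; balance=68395-11852=56543
14. interest=⌊56543·140/10000⌋=791; principal=12809-791=12018; balance=56543-12018=44525
15. interest=⌊44525·140/10000⌋=623; principal=12809-623=12186; balance=44525-12186=32339
16. interest=⌊32339·140/10000⌋=452; principal=12809-452=12357; balance=32339-12357=19982
17. interest=⌊19982·140/10000⌋=279; principal=12809-279=12530; balance=19982-12530=7452
18. interest=⌊7452·140/10000⌋=104; principal=min(12809-104,7452)=7452; balance=7452-7452=0

1 2778 10031 188448
2 2638 10171 178277
3 2495 10314 167963
4 2351 10458 157505
5 2205 10604 146901
6 2056 10753 136148
7 1906 10903 125245
8 1753 11056 114189
9 1598 11211 102978
10 1441 11368 91610
11 1282 11527 80083
12 1121 11688 68395
13 957 11852 56543
14 791 12018 44525
15 623 12186 32339
16 452 12357 19982
17 279 12530 7452
18 104 7452 0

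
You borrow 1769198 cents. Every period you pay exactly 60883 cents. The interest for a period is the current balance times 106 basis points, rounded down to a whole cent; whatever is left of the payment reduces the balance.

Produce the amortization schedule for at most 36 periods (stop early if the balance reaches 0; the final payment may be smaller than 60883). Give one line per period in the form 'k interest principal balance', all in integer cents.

1. interest=⌊1769198·106/10000⌋=18753; principal=60883-18753=42130; balance=1769198-42130=1727068
2. interest=⌊1727068·106/10000⌋=18306; principal=60883-18306=42577; balance=1727068-42577=1684491
3. interest=⌊1684491·106/10000⌋=17855; principal=60883-17855=43028; balance=1684491-43028=1641463
4. interest=⌊1641463·106/10000⌋=17399; principal=60883-17399=43484; balance=1641463-43484=1597979
5. interest=⌊1597979·106/10000⌋=16938; principal=60883-16938=43945; balance=1597979-43945=1554034
6. interest=⌊1554034·106/10000⌋=16472; principal=60883-16472=44411; balance=1554034-44411=1509623
7. interest=⌊1509623·106/10000⌋=16002; principal=60883-16002=44881; balance=1509623-44881=1464742
8. interest=⌊1464742·106/10000⌋=15526; principal=60883-15526=45357; balance=1464742-45357=1419385
9. interest=⌊1419385·106/10000⌋=15045; principal=60883-15045=45838; balance=1419385-45838=1373547
10. interest=⌊1373547·106/10000⌋=14559; principal=60883-14559=46324; balance=1373547-46324=1327223
11. interest=⌊1327223·106/10000⌋=14068; principal=60883-14068=46815; balance=1327223-46815=1280408
12. interest=⌊1280408·106/10000⌋=13572; principal=60883-13572=47311; balance=1280408-47311=1233097
13. interest=⌊1233097·106/10000⌋=13070; principal=60883-13070=47813; balance=1233097-47813=1185284
14. interest=⌊1185284·106/10000⌋=12564; principal=60883-12564=48319; balance=1185284-48319=1136965
15. interest=⌊1136965·106/10000⌋=12051; principal=60883-12051=48832; balance=1136965-48832=1088133
16. interest=⌊1088133·106/10000⌋=11534; principal=60883-11534=49349; balance=1088133-49349=1038784
17. interest=⌊1038784·106/10000⌋=11011; principal=60883-11011=49872; balance=1038784-49872=988912
18. interest=⌊988912·106/10000⌋=10482; principal=60883-10482=50401; balance=988912-50401=938511
19. interest=⌊938511·106/10000⌋=9948; principal=60883-9948=50935; balance=938511-50935=887576
20. interest=⌊887576·106/10000⌋=9408; principal=60883-9408=51475; balance=887576-51475=836101
21. interest=⌊836101·106/10000⌋=8862; principal=60883-8862=52021; balance=836101-52021=784080
22. interest=⌊784080·106/10000⌋=8311; principal=60883-8311=52572; balance=784080-52572=731508
23. interest=⌊731508·106/10000⌋=7753; principal=60883-7753=53130; balance=731508-53130=678378
24. interest=⌊678378·106/10000⌋=7190; principal=60883-7190=53693; balance=678378-53693=624685
25. interest=⌊624685·106/10000⌋=6621; principal=60883-6621=54262; balance=624685-54262=570423
26. interest=⌊570423·106/10000⌋=6046; principal=60883-6046=54837; balance=570423-54837=515586
27. interest=⌊515586·106/10000⌋=5465; principal=60883-5465=55418; balance=515586-55418=460168
28. interest=⌊460168·106/10000⌋=4877; principal=60883-4877=56006; balance=460168-56006=404162
29. interest=⌊404162·106/10000⌋=4284; principal=60883-4284=56599; balance=404162-56599=347563
30. interest=⌊347563·106/10000⌋=3684; principal=60883-3684=57199; balance=347563-57199=290364
31. interest=⌊290364·106/10000⌋=3077; principal=60883-3077=57806; balance=290364-57806=232558
32. interest=⌊232558·106/10000⌋=2465; principal=60883-2465=58418; balance=232558-58418=174140
33. interest=⌊174140·106/10000⌋=1845; principal=60883-1845=59038; balance=174140-59038=115102
34. interest=⌊115102·106/10000⌋=1220; principal=60883-1220=59663; balance=115102-59663=55439
35. interest=⌊55439·106/10000⌋=587; principal=min(60883-587,55439)=55439; balance=55439-55439=0

1 18753 42130 1727068
2 18306 42577 1684491
3 17855 43028 1641463
4 17399 43484 1597979
5 16938 43945 1554034
6 16472 44411 1509623
7 16002 44881 1464742
8 15526 45357 1419385
9 15045 45838 1373547
10 14559 46324 1327223
11 14068 46815 1280408
12 13572 47311 1233097
13 13070 47813 1185284
14 12564 48319 1136965
15 12051 48832 1088133
16 11534 49349 1038784
17 11011 49872 988912
18 10482 50401 938511
19 9948 50935 887576
20 9408 51475 836101
21 8862 52021 784080
22 8311 52572 731508
23 7753 53130 678378
24 7190 53693 624685
25 6621 54262 570423
26 6046 54837 515586
27 5465 55418 460168
28 4877 56006 404162
29 4284 56599 347563
30 3684 57199 290364
31 3077 57806 232558
32 2465 58418 174140
33 1845 59038 115102
34 1220 59663 55439
35 587 55439 0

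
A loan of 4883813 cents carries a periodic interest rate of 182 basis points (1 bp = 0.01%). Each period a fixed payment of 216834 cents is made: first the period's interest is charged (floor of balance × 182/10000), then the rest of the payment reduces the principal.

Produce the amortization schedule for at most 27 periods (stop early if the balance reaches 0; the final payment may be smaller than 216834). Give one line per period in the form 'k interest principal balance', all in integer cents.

1. interest=⌊4883813·182/10000⌋=88885; principal=216834-88885=127949; balance=4883813-127949=4755864
2. interest=⌊4755864·182/10000⌋=86556; principal=216834-86556=130278; balance=4755864-130278=4625586
3. interest=⌊4625586·182/10000⌋=84185; principal=216834-84185=132649; balance=4625586-132649=4492937
4. interest=⌊4492937·182/10000⌋=81771; principal=216834-81771=135063; balance=4492937-135063=4357874
5. interest=⌊4357874·182/10000⌋=79313; principal=216834-79313=137521; balance=4357874-137521=4220353
6. interest=⌊4220353·182/10000⌋=76810; principal=216834-76810=140024; balance=4220353-140024=4080329
7. interest=⌊4080329·182/10000⌋=74261; principal=216834-74261=142573; balance=4080329-142573=3937756
8. interest=⌊3937756·182/10000⌋=71667; principal=216834-71667=145167; balance=3937756-145167=3792589
9. interest=⌊3792589·182/10000⌋=69025; principal=216834-69025=147809; balance=3792589-147809=3644780
10. interest=⌊3644780·182/10000⌋=66334; principal=216834-66334=150500; balance=3644780-150500=3494280
11. interest=⌊3494280·182/10000⌋=63595; principal=216834-63595=153239; balance=3494280-153239=3341041
12. interest=⌊3341041·182/10000⌋=60806; principal=216834-60806=156028; balance=3341041-156028=3185013
13. interest=⌊3185013·182/10000⌋=57967; principal=216834-57967=158867; balance=3185013-158867=3026146
14. interest=⌊3026146·182/10000⌋=55075; principal=216834-55075=161759; balance=3026146-161759=2864387
15. interest=⌊2864387·182/10000⌋=52131; principal=216834-52131=164703; balance=2864387-164703=2699684
16. interest=⌊2699684·182/10000⌋=49134; principal=216834-49134=167700; balance=2699684-167700=2531984
17. interest=⌊2531984·182/10000⌋=46082; principal=216834-46082=170752; balance=2531984-170752=2361232
18. interest=⌊2361232·182/10000⌋=42974; principal=216834-42974=173860; balance=2361232-173860=2187372
19. interest=⌊2187372·182/10000⌋=39810; principal=216834-39810=177024; balance=2187372-177024=2010348
20. interest=⌊2010348·182/10000⌋=36588; principal=216834-36588=180246; balance=2010348-180246=1830102
21. interest=⌊1830102·182/10000⌋=33307; principal=216834-33307=183527; balance=1830102-183527=1646575
22. interest=⌊1646575·182/10000⌋=29967; principal=216834-29967=186867; balance=1646575-186867=1459708
23. interest=⌊1459708·182/10000⌋=26566; principal=216834-26566=190268; balance=1459708-190268=1269440
24. interest=⌊1269440·182/10000⌋=23103; principal=216834-23103=193731; balance=1269440-193731=1075709
25. interest=⌊1075709·182/10000⌋=19577; principal=216834-19577=197257; balance=1075709-197257=878452
26. interest=⌊878452·182/10000⌋=15987; principal=216834-15987=200847; balance=878452-200847=677605
27. interest=⌊677605·182/10000⌋=12332; principal=216834-12332=204502; balance=677605-204502=473103

1 88885 127949 4755864
2 86556 130278 4625586
3 84185 132649 4492937
4 81771 135063 4357874
5 79313 137521 4220353
6 76810 140024 4080329
7 74261 142573 3937756
8 71667 145167 3792589
9 69025 147809 3644780
10 66334 150500 3494280
11 63595 153239 3341041
12 60806 156028 3185013
13 57967 158867 3026146
14 55075 161759 2864387
15 52131 164703 2699684
16 49134 167700 2531984
17 46082 170752 2361232
18 42974 173860 2187372
19 39810 177024 2010348
20 36588 180246 1830102
21 33307 183527 1646575
22 29967 186867 1459708
23 26566 190268 1269440
24 23103 193731 1075709
25 19577 197257 878452
26 15987 200847 677605
27 12332 204502 473103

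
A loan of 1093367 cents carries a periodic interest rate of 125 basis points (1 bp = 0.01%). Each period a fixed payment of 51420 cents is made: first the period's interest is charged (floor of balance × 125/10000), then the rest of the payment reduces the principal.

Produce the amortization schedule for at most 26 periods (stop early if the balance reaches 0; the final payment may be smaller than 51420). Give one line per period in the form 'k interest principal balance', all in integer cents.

1. interest=⌊1093367·125/10000⌋=13667; principal=51420-13667=37753; balance=1093367-37753=1055614
2. interest=⌊1055614·125/10000⌋=13195; principal=51420-13195=38225; balance=1055614-38225=1017389
3. interest=⌊1017389·125/10000⌋=12717; principal=51420-12717=38703; balance=1017389-38703=978686
4. interest=⌊978686·125/10000⌋=12233; principal=51420-12233=39187; balance=978686-39187=939499
5. interest=⌊939499·125/10000⌋=11743; principal=51420-11743=39677; balance=939499-39677=899822
6. interest=⌊899822·125/10000⌋=11247; principal=51420-11247=40173; balance=899822-40173=859649
7. interest=⌊859649·125/10000⌋=10745; principal=51420-10745=40675; balance=859649-40675=818974
8. interest=⌊818974·125/10000⌋=10237; principal=51420-10237=41183; balance=818974-41183=777791
9. interest=⌊777791·125/10000⌋=9722; principal=51420-9722=41698; balance=777791-41698=736093
10. interest=⌊736093·125/10000⌋=9201; principal=51420-9201=42219; balance=736093-42219=693874
11. interest=⌊693874·125/10000⌋=8673; principal=51420-8673=42747; balance=693874-42747=651127
12. interest=⌊651127·125/10000⌋=8139; principal=51420-8139=43281; balance=651127-43281=607846
13. interest=⌊607846·125/10000⌋=7598; principal=51420-7598=43822; balance=607846-43822=564024
14. interest=⌊564024·125/10000⌋=7050; principal=51420-7050=44370; balance=564024-44370=519654
15. interest=⌊519654·125/10000⌋=6495; principal=51420-6495=44925; balance=519654-44925=474729
16. interest=⌊474729·125/10000⌋=5934; principal=51420-5934=45486; balance=474729-45486=429243
17. interest=⌊429243·125/10000⌋=5365; principal=51420-5365=46055; balance=429243-46055=383188
18. interest=⌊383188·125/10000⌋=4789; principal=51420-4789=46631; balance=383188-46631=336557
19. interest=⌊336557·125/10000⌋=4206; principal=51420-4206=47214; balance=336557-47214=289343
20. interest=⌊289343·125/10000⌋=3616; principal=51420-3616=47804; balance=289343-47804=241539
21. interest=⌊241539·125/10000⌋=3019; principal=51420-3019=48401; balance=241539-48401=193138
22. interest=⌊193138·125/10000⌋=2414; principal=51420-2414=49006; balance=193138-49006=144132
23. interest=⌊144132·125/10000⌋=1801; principal=51420-1801=49619; balance=144132-49619=94513
24. interest=⌊94513·125/10000⌋=1181; principal=51420-1181=50239; balance=94513-50239=44274
25. interest=⌊44274·125/10000⌋=553; principal=min(51420-553,44274)=44274; balance=44274-44274=0

1 13667 37753 1055614
2 13195 38225 1017389
3 12717 38703 978686
4 12233 39187 939499
5 11743 39677 899822
6 11247 40173 859649
7 10745 40675 818974
8 10237 41183 777791
9 9722 41698 736093
10 9201 42219 693874
11 8673 42747 651127
12 8139 43281 607846
13 7598 43822 564024
14 7050 44370 519654
15 6495 44925 474729
16 5934 45486 429243
17 5365 46055 383188
18 4789 46631 336557
19 4206 47214 289343
20 3616 47804 241539
21 3019 48401 193138
22 2414 49006 144132
23 1801 49619 94513
24 1181 50239 44274
25 553 44274 0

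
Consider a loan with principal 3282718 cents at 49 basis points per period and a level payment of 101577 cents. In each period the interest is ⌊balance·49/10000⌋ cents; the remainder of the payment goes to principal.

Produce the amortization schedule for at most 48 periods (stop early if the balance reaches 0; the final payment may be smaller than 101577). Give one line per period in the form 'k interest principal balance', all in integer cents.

1. interest=⌊3282718·49/10000⌋=16085; principal=101577-16085=85492; balance=3282718-85492=3197226
2. interest=⌊3197226·49/10000⌋=15666; principal=101577-15666=85911; balance=3197226-85911=3111315
3. interest=⌊3111315·49/10000⌋=15245; principal=101577-15245=86332; balance=3111315-86332=3024983
4. interest=⌊3024983·49/10000⌋=14822; principal=101577-14822=86755; balance=3024983-86755=2938228
5. interest=⌊2938228·49/10000⌋=14397; principal=101577-14397=87180; balance=2938228-87180=2851048
6. interest=⌊2851048·49/10000⌋=13970; principal=101577-13970=87607; balance=2851048-87607=2763441
7. interest=⌊2763441·49/10000⌋=13540; principal=101577-13540=88037; balance=2763441-88037=2675404
8. interest=⌊2675404·49/10000⌋=13109; principal=101577-13109=88468; balance=2675404-88468=2586936
9. interest=⌊2586936·49/10000⌋=12675; principal=101577-12675=88902; balance=2586936-88902=2498034
10. interest=⌊2498034·49/10000⌋=12240; principal=101577-12240=89337; balance=2498034-89337=2408697
11. interest=⌊2408697·49/10000⌋=11802; principal=101577-11802=89775; balance=2408697-89775=2318922
12. interest=⌊2318922·49/10000⌋=11362; principal=101577-11362=90215; balance=2318922-90215=2228707
13. interest=⌊2228707·49/10000⌋=10920; principal=101577-10920=90657; balance=2228707-90657=2138050
14. interest=⌊2138050·49/10000⌋=10476; principal=101577-10476=91101; balance=2138050-91101=2046949
15. interest=⌊2046949·49/10000⌋=10030; principal=101577-10030=91547; balance=2046949-91547=1955402
16. interest=⌊1955402·49/10000⌋=9581; principal=101577-9581=91996; balance=1955402-91996=1863406
17. interest=⌊1863406·49/10000⌋=9130; principal=101577-9130=92447; balance=1863406-92447=1770959
18. interest=⌊1770959·49/10000⌋=8677; principal=101577-8677=92900; balance=1770959-92900=1678059
19. interest=⌊1678059·49/10000⌋=8222; principal=101577-8222=93355; balance=1678059-93355=1584704
20. interest=⌊1584704·49/10000⌋=7765; principal=101577-7765=93812; balance=1584704-93812=1490892
21. interest=⌊1490892·49/10000⌋=7305; principal=101577-7305=94272; balance=1490892-94272=1396620
22. interest=⌊1396620·49/10000⌋=6843; principal=101577-6843=94734; balance=1396620-94734=1301886
23. interest=⌊1301886·49/10000⌋=6379; principal=101577-6379=95198; balance=1301886-95198=1206688
24. interest=⌊1206688·49/10000⌋=5912; principal=101577-5912=95665; balance=1206688-95665=1111023
25. interest=⌊1111023·49/10000⌋=5444; principal=101577-5444=96133; balance=1111023-96133=1014890
26. interest=⌊1014890·49/10000⌋=4972; principal=101577-4972=96605; balance=1014890-96605=918285
27. interest=⌊918285·49/10000⌋=4499; principal=101577-4499=97078; balance=918285-97078=821207
28. interest=⌊821207·49/10000⌋=4023; principal=101577-4023=97554; balance=821207-97554=723653
29. interest=⌊723653·49/10000⌋=3545; principal=101577-3545=98032; balance=723653-98032=625621
30. interest=⌊625621·49/10000⌋=3065; principal=101577-3065=98512; balance=625621-98512=527109
31. interest=⌊527109·49/10000⌋=2582; principal=101577-2582=98995; balance=527109-98995=428114
32. interest=⌊428114·49/10000⌋=2097; principal=101577-2097=99480; balance=428114-99480=328634
33. interest=⌊328634·49/10000⌋=1610; principal=101577-1610=99967; balance=328634-99967=228667
34. interest=⌊228667·49/10000⌋=1120; principal=101577-1120=100457; balance=228667-100457=128210
35. interest=⌊128210·49/10000⌋=628; principal=101577-628=100949; balance=128210-100949=27261
36. interest=⌊27261·49/10000⌋=133; principal=min(101577-133,27261)=27261; balance=27261-27261=0

1 16085 85492 3197226
2 15666 85911 3111315
3 15245 86332 3024983
4 14822 86755 2938228
5 14397 87180 2851048
6 13970 87607 2763441
7 13540 88037 2675404
8 13109 88468 2586936
9 12675 88902 2498034
10 12240 89337 2408697
11 11802 89775 2318922
12 11362 90215 2228707
13 10920 90657 2138050
14 10476 91101 2046949
15 10030 91547 1955402
16 9581 91996 1863406
17 9130 92447 1770959
18 8677 92900 1678059
19 8222 93355 1584704
20 7765 93812 1490892
21 7305 94272 1396620
22 6843 94734 1301886
23 6379 95198 1206688
24 5912 95665 1111023
25 5444 96133 1014890
26 4972 96605 918285
27 4499 97078 821207
28 4023 97554 723653
29 3545 98032 625621
30 3065 98512 527109
31 2582 98995 428114
32 2097 99480 328634
33 1610 99967 228667
34 1120 100457 128210
35 628 100949 27261
36 133 27261 0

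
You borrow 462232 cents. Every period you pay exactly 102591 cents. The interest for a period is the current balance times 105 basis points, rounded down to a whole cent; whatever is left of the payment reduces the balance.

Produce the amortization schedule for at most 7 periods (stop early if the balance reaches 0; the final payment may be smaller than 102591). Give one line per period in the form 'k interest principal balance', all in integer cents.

1 4853 97738 364494
2 3827 98764 265730
3 2790 99801 165929
4 1742 100849 65080
5 683 65080 0

1. interest=⌊462232·105/10000⌋=4853; principal=102591-4853=97738; balance=462232-97738=364494
2. interest=⌊364494·105/10000⌋=3827; principal=102591-3827=98764; balance=364494-98764=265730
3. interest=⌊265730·105/10000⌋=2790; principal=102591-2790=99801; balance=265730-99801=165929
4. interest=⌊165929·105/10000⌋=1742; principal=102591-1742=100849; balance=165929-100849=65080
5. interest=⌊65080·105/10000⌋=683; principal=min(102591-683,65080)=65080; balance=65080-65080=0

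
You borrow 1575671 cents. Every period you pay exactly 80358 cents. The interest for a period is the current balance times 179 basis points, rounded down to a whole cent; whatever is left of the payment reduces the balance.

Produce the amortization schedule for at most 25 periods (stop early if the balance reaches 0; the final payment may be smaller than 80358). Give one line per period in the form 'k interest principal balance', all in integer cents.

1. interest=⌊1575671·179/10000⌋=28204; principal=80358-28204=52154; balance=1575671-52154=1523517
2. interest=⌊1523517·179/10000⌋=27270; principal=80358-27270=53088; balance=1523517-53088=1470429
3. interest=⌊1470429·179/10000⌋=26320; principal=80358-26320=54038; balance=1470429-54038=1416391
4. interest=⌊1416391·179/10000⌋=25353; principal=80358-25353=55005; balance=1416391-55005=1361386
5. interest=⌊1361386·179/10000⌋=24368; principal=80358-24368=55990; balance=1361386-55990=1305396
6. interest=⌊1305396·179/10000⌋=23366; principal=80358-23366=56992; balance=1305396-56992=1248404
7. interest=⌊1248404·179/10000⌋=22346; principal=80358-22346=58012; balance=1248404-58012=1190392
8. interest=⌊1190392·179/10000⌋=21308; principal=80358-21308=59050; balance=1190392-59050=1131342
9. interest=⌊1131342·179/10000⌋=20251; principal=80358-20251=60107; balance=1131342-60107=1071235
10. interest=⌊1071235·179/10000⌋=19175; principal=80358-19175=61183; balance=1071235-61183=1010052
11. interest=⌊1010052·179/10000⌋=18079; principal=80358-18079=62279; balance=1010052-62279=947773
12. interest=⌊947773·179/10000⌋=16965; principal=80358-16965=63393; balance=947773-63393=884380
13. interest=⌊884380·179/10000⌋=15830; principal=80358-15830=64528; balance=884380-64528=819852
14. interest=⌊819852·179/10000⌋=14675; principal=80358-14675=65683; balance=819852-65683=754169
15. interest=⌊754169·179/10000⌋=13499; principal=80358-13499=66859; balance=754169-66859=687310
16. interest=⌊687310·179/10000⌋=12302; principal=80358-12302=68056; balance=687310-68056=619254
17. interest=⌊619254·179/10000⌋=11084; principal=80358-11084=69274; balance=619254-69274=549980
18. interest=⌊549980·179/10000⌋=9844; principal=80358-9844=70514; balance=549980-70514=479466
19. interest=⌊479466·179/10000⌋=8582; principal=80358-8582=71776; balance=479466-71776=407690
20. interest=⌊407690·179/10000⌋=7297; principal=80358-7297=73061; balance=407690-73061=334629
21. interest=⌊334629·179/10000⌋=5989; principal=80358-5989=74369; balance=334629-74369=260260
22. interest=⌊260260·179/10000⌋=4658; principal=80358-4658=75700; balance=260260-75700=184560
23. interest=⌊184560·179/10000⌋=3303; principal=80358-3303=77055; balance=184560-77055=107505
24. interest=⌊107505·179/10000⌋=1924; principal=80358-1924=78434; balance=107505-78434=29071
25. interest=⌊29071·179/10000⌋=520; principal=min(80358-520,29071)=29071; balance=29071-29071=0

1 28204 52154 1523517
2 27270 53088 1470429
3 26320 54038 1416391
4 25353 55005 1361386
5 24368 55990 1305396
6 23366 56992 1248404
7 22346 58012 1190392
8 21308 59050 1131342
9 20251 60107 1071235
10 19175 61183 1010052
11 18079 62279 947773
12 16965 63393 884380
13 15830 64528 819852
14 14675 65683 754169
15 13499 66859 687310
16 12302 68056 619254
17 11084 69274 549980
18 9844 70514 479466
19 8582 71776 407690
20 7297 73061 334629
21 5989 74369 260260
22 4658 75700 184560
23 3303 77055 107505
24 1924 78434 29071
25 520 29071 0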